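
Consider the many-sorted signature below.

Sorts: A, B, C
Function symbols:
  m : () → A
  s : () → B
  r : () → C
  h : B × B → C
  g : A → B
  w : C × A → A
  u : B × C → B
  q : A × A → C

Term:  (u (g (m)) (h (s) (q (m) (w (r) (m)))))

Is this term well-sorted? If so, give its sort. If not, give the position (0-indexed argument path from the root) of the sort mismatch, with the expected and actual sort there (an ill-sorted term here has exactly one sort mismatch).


ill-sorted at position [1, 1]: expected B, got C

    (m) : A
  (g (m)) : B
    (s) : B
      (m) : A
        (r) : C
        (m) : A
      (w (r) (m)) : A
    (q (m) (w (r) (m))) : C
  (h (s) (q (m) (w (r) (m)))) : ✗ arg 1 at [1, 1] has sort C, expected B


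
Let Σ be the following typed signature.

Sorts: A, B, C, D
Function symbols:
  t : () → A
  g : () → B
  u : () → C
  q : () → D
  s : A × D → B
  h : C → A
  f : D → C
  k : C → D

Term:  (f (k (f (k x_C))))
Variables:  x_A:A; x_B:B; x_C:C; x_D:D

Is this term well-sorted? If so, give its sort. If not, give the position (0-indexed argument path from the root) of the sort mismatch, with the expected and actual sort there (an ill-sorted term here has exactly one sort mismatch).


        x_C : C
      (k x_C) : D
    (f (k x_C)) : C
  (k (f (k x_C))) : D
(f (k (f (k x_C)))) : C

well-sorted; sort = C


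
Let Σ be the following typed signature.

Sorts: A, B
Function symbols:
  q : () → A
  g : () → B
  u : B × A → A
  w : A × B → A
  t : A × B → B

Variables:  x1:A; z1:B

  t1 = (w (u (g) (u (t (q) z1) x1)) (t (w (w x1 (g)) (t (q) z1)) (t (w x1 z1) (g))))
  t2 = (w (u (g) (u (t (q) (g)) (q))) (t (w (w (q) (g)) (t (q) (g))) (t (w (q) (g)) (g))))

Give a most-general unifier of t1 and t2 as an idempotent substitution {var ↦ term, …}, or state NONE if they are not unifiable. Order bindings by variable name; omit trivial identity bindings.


{x1 ↦ (q), z1 ↦ (g)}


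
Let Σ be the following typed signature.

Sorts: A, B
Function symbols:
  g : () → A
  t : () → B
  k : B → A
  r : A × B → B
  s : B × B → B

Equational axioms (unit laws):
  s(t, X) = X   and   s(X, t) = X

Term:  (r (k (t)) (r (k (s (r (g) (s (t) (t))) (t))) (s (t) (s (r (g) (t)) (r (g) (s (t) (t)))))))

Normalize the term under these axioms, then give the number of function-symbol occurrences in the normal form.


size = 15

1. (r (k (t)) (r (k (s (r (g) (s (t) (t))) (t))) (s (t) (s (r (g) (t)) (r (g) (s (t) (t)))))))  →  (r (k (t)) (r (k (r (g) (s (t) (t)))) (s (t) (s (r (g) (t)) (r (g) (s (t) (t)))))))
2. (r (k (t)) (r (k (r (g) (s (t) (t)))) (s (t) (s (r (g) (t)) (r (g) (s (t) (t)))))))  →  (r (k (t)) (r (k (r (g) (t))) (s (t) (s (r (g) (t)) (r (g) (s (t) (t)))))))
3. (r (k (t)) (r (k (r (g) (t))) (s (t) (s (r (g) (t)) (r (g) (s (t) (t)))))))  →  (r (k (t)) (r (k (r (g) (t))) (s (r (g) (t)) (r (g) (s (t) (t))))))
4. (r (k (t)) (r (k (r (g) (t))) (s (r (g) (t)) (r (g) (s (t) (t))))))  →  (r (k (t)) (r (k (r (g) (t))) (s (r (g) (t)) (r (g) (t)))))
normal form: (r (k (t)) (r (k (r (g) (t))) (s (r (g) (t)) (r (g) (t)))))


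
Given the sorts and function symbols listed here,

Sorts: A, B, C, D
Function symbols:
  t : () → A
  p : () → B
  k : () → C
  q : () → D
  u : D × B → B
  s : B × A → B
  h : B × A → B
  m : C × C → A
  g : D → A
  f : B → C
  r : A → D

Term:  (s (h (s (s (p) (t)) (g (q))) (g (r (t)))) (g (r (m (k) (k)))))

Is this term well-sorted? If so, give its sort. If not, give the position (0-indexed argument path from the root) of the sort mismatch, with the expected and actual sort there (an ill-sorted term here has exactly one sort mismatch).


well-sorted; sort = B

        (p) : B
        (t) : A
      (s (p) (t)) : B
        (q) : D
      (g (q)) : A
    (s (s (p) (t)) (g (q))) : B
        (t) : A
      (r (t)) : D
    (g (r (t))) : A
  (h (s (s (p) (t)) (g (q))) (g (r (t)))) : B
        (k) : C
        (k) : C
      (m (k) (k)) : A
    (r (m (k) (k))) : D
  (g (r (m (k) (k)))) : A
(s (h (s (s (p) (t)) (g (q))) (g (r (t)))) (g (r (m (k) (k))))) : B


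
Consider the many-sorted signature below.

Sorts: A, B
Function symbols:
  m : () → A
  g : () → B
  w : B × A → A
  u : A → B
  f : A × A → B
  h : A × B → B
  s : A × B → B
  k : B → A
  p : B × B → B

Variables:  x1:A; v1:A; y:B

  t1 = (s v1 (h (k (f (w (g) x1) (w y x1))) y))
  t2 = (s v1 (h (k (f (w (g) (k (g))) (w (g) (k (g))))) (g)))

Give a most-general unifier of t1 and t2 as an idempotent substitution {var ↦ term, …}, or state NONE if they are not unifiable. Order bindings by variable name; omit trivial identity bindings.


{x1 ↦ (k (g)), y ↦ (g)}


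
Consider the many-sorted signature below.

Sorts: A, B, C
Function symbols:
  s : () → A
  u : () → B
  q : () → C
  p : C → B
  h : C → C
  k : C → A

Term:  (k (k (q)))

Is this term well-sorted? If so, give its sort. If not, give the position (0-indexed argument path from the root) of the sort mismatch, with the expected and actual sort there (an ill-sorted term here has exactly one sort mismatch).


ill-sorted at position [0]: expected C, got A

    (q) : C
  (k (q)) : A
(k (k (q))) : ✗ arg 0 at [0] has sort A, expected C


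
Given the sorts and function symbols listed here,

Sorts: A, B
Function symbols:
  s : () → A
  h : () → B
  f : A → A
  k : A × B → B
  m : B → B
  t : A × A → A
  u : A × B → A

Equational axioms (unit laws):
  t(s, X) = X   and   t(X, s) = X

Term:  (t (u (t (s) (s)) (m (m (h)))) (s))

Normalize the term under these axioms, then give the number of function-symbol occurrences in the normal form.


1. (t (u (t (s) (s)) (m (m (h)))) (s))  →  (u (t (s) (s)) (m (m (h))))
2. (u (t (s) (s)) (m (m (h))))  →  (u (s) (m (m (h))))
normal form: (u (s) (m (m (h))))

size = 5


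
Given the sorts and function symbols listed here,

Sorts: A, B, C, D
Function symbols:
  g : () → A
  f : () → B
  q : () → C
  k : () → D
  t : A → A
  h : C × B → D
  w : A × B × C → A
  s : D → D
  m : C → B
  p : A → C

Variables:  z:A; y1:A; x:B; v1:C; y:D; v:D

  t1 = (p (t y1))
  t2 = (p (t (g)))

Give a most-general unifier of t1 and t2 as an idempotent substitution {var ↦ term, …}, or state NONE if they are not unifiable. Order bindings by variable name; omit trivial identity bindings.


{y1 ↦ (g)}


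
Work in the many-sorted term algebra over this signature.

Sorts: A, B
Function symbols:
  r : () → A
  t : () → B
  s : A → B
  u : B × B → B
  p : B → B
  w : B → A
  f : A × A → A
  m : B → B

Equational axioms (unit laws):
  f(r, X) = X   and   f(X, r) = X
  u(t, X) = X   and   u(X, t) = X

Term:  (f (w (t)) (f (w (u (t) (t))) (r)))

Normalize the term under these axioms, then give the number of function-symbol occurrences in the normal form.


size = 5

1. (f (w (t)) (f (w (u (t) (t))) (r)))  →  (f (w (t)) (w (u (t) (t))))
2. (f (w (t)) (w (u (t) (t))))  →  (f (w (t)) (w (t)))
normal form: (f (w (t)) (w (t)))


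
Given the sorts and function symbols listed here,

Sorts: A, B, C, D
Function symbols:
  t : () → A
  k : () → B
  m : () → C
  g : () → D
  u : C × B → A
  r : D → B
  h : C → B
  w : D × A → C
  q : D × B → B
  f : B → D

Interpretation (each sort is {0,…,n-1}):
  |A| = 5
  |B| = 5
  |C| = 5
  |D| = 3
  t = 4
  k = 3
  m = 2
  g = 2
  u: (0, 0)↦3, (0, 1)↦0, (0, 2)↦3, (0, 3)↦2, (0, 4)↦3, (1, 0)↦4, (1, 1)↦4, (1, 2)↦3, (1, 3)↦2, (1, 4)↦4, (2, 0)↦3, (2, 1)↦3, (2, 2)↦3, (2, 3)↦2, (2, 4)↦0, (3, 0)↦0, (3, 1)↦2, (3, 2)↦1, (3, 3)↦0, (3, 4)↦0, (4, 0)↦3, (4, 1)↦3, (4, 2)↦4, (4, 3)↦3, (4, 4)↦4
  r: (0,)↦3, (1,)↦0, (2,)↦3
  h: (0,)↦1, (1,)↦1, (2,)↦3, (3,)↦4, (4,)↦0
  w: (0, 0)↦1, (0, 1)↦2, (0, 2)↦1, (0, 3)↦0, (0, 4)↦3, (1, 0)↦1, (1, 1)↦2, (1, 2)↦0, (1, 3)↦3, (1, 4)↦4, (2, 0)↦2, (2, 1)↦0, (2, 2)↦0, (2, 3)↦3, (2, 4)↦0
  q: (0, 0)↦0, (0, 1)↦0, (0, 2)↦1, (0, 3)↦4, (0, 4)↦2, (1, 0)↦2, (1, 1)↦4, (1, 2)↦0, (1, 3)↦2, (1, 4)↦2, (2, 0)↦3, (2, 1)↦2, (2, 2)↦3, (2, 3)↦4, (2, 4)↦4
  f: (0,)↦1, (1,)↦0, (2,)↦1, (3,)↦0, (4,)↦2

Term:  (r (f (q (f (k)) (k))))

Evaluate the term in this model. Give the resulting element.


value = 3

  k = 3
  (f (k)) = f(3,) = 0
  k = 3
  (q (f (k)) (k)) = q(0, 3) = 4
  (f (q (f (k)) (k))) = f(4,) = 2
  (r (f (q (f (k)) (k)))) = r(2,) = 3


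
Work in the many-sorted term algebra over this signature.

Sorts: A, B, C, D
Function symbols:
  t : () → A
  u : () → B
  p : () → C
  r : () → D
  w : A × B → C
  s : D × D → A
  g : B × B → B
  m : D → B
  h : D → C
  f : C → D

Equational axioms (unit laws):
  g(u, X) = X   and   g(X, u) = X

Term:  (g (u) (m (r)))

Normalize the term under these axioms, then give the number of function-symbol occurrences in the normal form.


size = 2

1. (g (u) (m (r)))  →  (m (r))
normal form: (m (r))


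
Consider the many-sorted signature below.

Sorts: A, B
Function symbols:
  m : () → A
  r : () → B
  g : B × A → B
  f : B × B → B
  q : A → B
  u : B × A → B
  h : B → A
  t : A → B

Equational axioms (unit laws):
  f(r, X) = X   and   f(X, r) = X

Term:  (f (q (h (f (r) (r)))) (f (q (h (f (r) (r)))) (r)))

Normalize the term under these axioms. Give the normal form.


1. (f (q (h (f (r) (r)))) (f (q (h (f (r) (r)))) (r)))  →  (f (q (h (r))) (f (q (h (f (r) (r)))) (r)))
2. (f (q (h (r))) (f (q (h (f (r) (r)))) (r)))  →  (f (q (h (r))) (q (h (f (r) (r)))))
3. (f (q (h (r))) (q (h (f (r) (r)))))  →  (f (q (h (r))) (q (h (r))))

normal form = (f (q (h (r))) (q (h (r))))


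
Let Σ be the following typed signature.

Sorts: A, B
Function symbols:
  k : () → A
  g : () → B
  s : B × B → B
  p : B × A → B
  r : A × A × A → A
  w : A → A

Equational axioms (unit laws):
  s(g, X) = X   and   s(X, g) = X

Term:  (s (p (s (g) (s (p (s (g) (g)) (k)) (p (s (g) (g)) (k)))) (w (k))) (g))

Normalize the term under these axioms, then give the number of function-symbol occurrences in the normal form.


1. (s (p (s (g) (s (p (s (g) (g)) (k)) (p (s (g) (g)) (k)))) (w (k))) (g))  →  (p (s (g) (s (p (s (g) (g)) (k)) (p (s (g) (g)) (k)))) (w (k)))
2. (p (s (g) (s (p (s (g) (g)) (k)) (p (s (g) (g)) (k)))) (w (k)))  →  (p (s (p (s (g) (g)) (k)) (p (s (g) (g)) (k))) (w (k)))
3. (p (s (p (s (g) (g)) (k)) (p (s (g) (g)) (k))) (w (k)))  →  (p (s (p (g) (k)) (p (s (g) (g)) (k))) (w (k)))
4. (p (s (p (g) (k)) (p (s (g) (g)) (k))) (w (k)))  →  (p (s (p (g) (k)) (p (g) (k))) (w (k)))
normal form: (p (s (p (g) (k)) (p (g) (k))) (w (k)))

size = 10


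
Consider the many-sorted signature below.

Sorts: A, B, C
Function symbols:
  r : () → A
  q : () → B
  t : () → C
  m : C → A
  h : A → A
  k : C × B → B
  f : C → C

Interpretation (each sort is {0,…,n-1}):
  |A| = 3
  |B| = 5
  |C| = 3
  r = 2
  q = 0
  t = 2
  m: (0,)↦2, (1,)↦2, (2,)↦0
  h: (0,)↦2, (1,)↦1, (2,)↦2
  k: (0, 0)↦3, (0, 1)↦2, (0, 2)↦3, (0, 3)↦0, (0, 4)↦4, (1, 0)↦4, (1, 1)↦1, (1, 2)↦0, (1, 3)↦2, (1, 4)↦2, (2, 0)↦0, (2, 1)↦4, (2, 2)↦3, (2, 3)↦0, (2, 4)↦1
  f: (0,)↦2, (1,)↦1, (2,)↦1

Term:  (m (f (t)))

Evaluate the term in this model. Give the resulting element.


  t = 2
  (f (t)) = f(2,) = 1
  (m (f (t))) = m(1,) = 2

value = 2


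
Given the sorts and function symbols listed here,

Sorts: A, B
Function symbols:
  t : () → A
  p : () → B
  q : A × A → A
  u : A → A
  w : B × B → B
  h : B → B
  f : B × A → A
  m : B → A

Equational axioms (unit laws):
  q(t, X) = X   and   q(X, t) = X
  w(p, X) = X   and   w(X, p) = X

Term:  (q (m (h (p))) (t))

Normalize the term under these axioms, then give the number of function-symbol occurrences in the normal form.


1. (q (m (h (p))) (t))  →  (m (h (p)))
normal form: (m (h (p)))

size = 3


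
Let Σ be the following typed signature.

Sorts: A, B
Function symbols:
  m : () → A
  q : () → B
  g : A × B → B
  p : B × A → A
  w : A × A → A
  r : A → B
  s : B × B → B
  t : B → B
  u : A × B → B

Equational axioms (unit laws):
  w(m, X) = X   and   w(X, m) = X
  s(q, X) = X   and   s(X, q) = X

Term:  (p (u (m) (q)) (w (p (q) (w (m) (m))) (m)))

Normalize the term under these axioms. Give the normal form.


normal form = (p (u (m) (q)) (p (q) (m)))

1. (p (u (m) (q)) (w (p (q) (w (m) (m))) (m)))  →  (p (u (m) (q)) (p (q) (w (m) (m))))
2. (p (u (m) (q)) (p (q) (w (m) (m))))  →  (p (u (m) (q)) (p (q) (m)))


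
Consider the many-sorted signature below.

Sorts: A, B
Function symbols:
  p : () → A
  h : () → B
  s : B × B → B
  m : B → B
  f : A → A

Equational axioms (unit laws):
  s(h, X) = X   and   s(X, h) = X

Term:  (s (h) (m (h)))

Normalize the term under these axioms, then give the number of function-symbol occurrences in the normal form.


size = 2

1. (s (h) (m (h)))  →  (m (h))
normal form: (m (h))


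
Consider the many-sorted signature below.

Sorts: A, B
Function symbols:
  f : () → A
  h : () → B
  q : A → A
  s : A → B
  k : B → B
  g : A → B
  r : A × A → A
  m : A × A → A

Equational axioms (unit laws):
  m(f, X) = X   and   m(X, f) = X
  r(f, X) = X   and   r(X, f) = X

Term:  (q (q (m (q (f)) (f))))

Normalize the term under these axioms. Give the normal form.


normal form = (q (q (q (f))))

1. (q (q (m (q (f)) (f))))  →  (q (q (q (f))))


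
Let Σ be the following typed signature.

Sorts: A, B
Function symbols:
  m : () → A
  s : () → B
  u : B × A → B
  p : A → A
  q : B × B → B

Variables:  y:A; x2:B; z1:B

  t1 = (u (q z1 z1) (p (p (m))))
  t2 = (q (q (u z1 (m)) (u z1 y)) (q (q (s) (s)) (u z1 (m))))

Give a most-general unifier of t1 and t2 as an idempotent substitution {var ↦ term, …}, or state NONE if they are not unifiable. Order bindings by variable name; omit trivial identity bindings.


NONE (not unifiable)

head clash or occurs-check failure — not unifiable


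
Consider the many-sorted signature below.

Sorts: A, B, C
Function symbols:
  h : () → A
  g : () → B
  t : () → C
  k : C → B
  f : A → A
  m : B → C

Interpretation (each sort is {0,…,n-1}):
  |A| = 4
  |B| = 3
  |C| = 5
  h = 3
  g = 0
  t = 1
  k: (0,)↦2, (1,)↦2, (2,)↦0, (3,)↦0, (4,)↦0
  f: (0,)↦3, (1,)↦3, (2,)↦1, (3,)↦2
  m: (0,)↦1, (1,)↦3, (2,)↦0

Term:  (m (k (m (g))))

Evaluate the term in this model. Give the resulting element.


value = 0

  g = 0
  (m (g)) = m(0,) = 1
  (k (m (g))) = k(1,) = 2
  (m (k (m (g)))) = m(2,) = 0


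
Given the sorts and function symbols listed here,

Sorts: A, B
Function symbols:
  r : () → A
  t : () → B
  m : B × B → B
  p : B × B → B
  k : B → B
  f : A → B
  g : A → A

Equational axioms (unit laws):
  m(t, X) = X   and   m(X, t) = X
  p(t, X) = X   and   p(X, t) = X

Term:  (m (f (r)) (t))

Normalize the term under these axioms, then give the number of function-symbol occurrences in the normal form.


size = 2

1. (m (f (r)) (t))  →  (f (r))
normal form: (f (r))


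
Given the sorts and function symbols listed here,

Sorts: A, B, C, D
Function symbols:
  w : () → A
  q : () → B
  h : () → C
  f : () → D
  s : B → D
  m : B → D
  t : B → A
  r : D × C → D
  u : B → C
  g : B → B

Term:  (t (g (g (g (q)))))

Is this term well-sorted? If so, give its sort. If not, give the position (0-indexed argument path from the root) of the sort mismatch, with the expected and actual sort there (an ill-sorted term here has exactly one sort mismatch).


well-sorted; sort = A

        (q) : B
      (g (q)) : B
    (g (g (q))) : B
  (g (g (g (q)))) : B
(t (g (g (g (q))))) : A


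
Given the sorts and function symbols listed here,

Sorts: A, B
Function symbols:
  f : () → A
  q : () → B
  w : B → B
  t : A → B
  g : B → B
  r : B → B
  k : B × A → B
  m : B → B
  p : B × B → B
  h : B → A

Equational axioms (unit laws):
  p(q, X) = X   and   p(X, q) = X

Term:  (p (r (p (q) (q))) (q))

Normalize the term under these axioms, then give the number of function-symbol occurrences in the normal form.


size = 2

1. (p (r (p (q) (q))) (q))  →  (r (p (q) (q)))
2. (r (p (q) (q)))  →  (r (q))
normal form: (r (q))


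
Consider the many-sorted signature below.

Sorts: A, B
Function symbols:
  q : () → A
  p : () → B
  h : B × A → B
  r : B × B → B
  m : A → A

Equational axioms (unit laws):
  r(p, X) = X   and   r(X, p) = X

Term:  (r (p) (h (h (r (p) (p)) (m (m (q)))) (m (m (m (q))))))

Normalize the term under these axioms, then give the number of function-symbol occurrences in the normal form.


size = 10

1. (r (p) (h (h (r (p) (p)) (m (m (q)))) (m (m (m (q))))))  →  (h (h (r (p) (p)) (m (m (q)))) (m (m (m (q)))))
2. (h (h (r (p) (p)) (m (m (q)))) (m (m (m (q)))))  →  (h (h (p) (m (m (q)))) (m (m (m (q)))))
normal form: (h (h (p) (m (m (q)))) (m (m (m (q)))))


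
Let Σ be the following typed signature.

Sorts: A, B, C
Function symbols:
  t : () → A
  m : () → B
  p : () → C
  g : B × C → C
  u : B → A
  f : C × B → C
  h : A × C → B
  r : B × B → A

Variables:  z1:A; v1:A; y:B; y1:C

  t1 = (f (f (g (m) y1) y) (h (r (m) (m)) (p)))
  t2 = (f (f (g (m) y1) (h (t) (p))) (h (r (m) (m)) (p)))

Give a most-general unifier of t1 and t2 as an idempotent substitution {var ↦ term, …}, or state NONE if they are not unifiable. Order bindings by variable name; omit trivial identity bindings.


{y ↦ (h (t) (p))}


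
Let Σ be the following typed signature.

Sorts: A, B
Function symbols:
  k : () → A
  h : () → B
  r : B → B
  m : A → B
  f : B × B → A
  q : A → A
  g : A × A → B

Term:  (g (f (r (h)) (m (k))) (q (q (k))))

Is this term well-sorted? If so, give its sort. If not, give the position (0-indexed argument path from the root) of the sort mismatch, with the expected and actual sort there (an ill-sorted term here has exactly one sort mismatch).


      (h) : B
    (r (h)) : B
      (k) : A
    (m (k)) : B
  (f (r (h)) (m (k))) : A
      (k) : A
    (q (k)) : A
  (q (q (k))) : A
(g (f (r (h)) (m (k))) (q (q (k)))) : B

well-sorted; sort = B


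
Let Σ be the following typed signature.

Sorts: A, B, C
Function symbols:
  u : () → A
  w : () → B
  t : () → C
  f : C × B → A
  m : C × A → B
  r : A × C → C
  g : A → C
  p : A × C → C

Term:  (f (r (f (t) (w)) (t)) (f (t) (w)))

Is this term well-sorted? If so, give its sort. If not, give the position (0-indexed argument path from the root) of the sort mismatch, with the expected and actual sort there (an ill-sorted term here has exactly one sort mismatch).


      (t) : C
      (w) : B
    (f (t) (w)) : A
    (t) : C
  (r (f (t) (w)) (t)) : C
    (t) : C
    (w) : B
  (f (t) (w)) : A
(f (r (f (t) (w)) (t)) (f (t) (w))) : ✗ arg 1 at [1] has sort A, expected B

ill-sorted at position [1]: expected B, got A


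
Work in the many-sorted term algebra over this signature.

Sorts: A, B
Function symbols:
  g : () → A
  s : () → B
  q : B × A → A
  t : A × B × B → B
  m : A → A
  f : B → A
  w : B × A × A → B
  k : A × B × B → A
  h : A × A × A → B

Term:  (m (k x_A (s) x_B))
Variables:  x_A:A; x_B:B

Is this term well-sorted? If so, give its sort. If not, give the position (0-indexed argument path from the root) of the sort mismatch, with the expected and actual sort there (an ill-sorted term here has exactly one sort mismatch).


well-sorted; sort = A

    x_A : A
    (s) : B
    x_B : B
  (k x_A (s) x_B) : A
(m (k x_A (s) x_B)) : A


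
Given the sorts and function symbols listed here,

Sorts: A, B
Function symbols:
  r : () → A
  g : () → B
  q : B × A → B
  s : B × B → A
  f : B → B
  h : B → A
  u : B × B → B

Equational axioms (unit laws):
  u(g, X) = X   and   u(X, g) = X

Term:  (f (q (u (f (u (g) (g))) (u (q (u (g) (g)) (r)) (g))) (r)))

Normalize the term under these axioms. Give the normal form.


normal form = (f (q (u (f (g)) (q (g) (r))) (r)))

1. (f (q (u (f (u (g) (g))) (u (q (u (g) (g)) (r)) (g))) (r)))  →  (f (q (u (f (g)) (u (q (u (g) (g)) (r)) (g))) (r)))
2. (f (q (u (f (g)) (u (q (u (g) (g)) (r)) (g))) (r)))  →  (f (q (u (f (g)) (q (u (g) (g)) (r))) (r)))
3. (f (q (u (f (g)) (q (u (g) (g)) (r))) (r)))  →  (f (q (u (f (g)) (q (g) (r))) (r)))


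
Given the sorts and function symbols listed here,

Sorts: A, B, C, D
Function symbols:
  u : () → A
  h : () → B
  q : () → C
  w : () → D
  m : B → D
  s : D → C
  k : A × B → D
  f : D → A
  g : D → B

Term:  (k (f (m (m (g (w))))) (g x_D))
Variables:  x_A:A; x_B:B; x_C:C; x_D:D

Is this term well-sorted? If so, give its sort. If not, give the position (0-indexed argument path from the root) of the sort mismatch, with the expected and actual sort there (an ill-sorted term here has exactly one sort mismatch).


ill-sorted at position [0, 0, 0]: expected B, got D

          (w) : D
        (g (w)) : B
      (m (g (w))) : D
    (m (m (g (w)))) : ✗ arg 0 at [0, 0, 0] has sort D, expected B
    x_D : D
  (g x_D) : B


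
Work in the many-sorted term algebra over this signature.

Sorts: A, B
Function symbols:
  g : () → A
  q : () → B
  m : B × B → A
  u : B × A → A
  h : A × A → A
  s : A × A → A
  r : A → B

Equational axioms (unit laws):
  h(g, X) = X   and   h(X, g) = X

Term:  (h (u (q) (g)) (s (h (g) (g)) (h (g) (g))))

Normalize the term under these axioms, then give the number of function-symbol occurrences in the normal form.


size = 7

1. (h (u (q) (g)) (s (h (g) (g)) (h (g) (g))))  →  (h (u (q) (g)) (s (g) (h (g) (g))))
2. (h (u (q) (g)) (s (g) (h (g) (g))))  →  (h (u (q) (g)) (s (g) (g)))
normal form: (h (u (q) (g)) (s (g) (g)))


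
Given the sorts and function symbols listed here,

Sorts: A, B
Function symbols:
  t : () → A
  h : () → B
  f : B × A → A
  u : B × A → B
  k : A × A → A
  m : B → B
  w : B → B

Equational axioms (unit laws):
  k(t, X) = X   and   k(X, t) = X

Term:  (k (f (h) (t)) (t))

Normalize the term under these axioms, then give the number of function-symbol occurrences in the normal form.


1. (k (f (h) (t)) (t))  →  (f (h) (t))
normal form: (f (h) (t))

size = 3


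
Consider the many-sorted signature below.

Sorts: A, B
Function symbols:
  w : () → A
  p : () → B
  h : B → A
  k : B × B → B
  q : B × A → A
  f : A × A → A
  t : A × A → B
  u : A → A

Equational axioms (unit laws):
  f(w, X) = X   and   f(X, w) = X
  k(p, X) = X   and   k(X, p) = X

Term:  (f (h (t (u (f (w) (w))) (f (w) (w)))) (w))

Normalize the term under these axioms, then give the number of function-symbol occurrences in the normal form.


1. (f (h (t (u (f (w) (w))) (f (w) (w)))) (w))  →  (h (t (u (f (w) (w))) (f (w) (w))))
2. (h (t (u (f (w) (w))) (f (w) (w))))  →  (h (t (u (w)) (f (w) (w))))
3. (h (t (u (w)) (f (w) (w))))  →  (h (t (u (w)) (w)))
normal form: (h (t (u (w)) (w)))

size = 5


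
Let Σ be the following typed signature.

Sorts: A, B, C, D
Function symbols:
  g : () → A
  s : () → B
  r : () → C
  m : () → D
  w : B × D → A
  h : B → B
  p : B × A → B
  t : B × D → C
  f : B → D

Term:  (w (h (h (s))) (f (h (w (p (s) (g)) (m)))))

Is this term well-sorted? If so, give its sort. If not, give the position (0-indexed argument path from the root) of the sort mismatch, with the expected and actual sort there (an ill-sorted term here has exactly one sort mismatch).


      (s) : B
    (h (s)) : B
  (h (h (s))) : B
          (s) : B
          (g) : A
        (p (s) (g)) : B
        (m) : D
      (w (p (s) (g)) (m)) : A
    (h (w (p (s) (g)) (m))) : ✗ arg 0 at [1, 0, 0] has sort A, expected B

ill-sorted at position [1, 0, 0]: expected B, got A


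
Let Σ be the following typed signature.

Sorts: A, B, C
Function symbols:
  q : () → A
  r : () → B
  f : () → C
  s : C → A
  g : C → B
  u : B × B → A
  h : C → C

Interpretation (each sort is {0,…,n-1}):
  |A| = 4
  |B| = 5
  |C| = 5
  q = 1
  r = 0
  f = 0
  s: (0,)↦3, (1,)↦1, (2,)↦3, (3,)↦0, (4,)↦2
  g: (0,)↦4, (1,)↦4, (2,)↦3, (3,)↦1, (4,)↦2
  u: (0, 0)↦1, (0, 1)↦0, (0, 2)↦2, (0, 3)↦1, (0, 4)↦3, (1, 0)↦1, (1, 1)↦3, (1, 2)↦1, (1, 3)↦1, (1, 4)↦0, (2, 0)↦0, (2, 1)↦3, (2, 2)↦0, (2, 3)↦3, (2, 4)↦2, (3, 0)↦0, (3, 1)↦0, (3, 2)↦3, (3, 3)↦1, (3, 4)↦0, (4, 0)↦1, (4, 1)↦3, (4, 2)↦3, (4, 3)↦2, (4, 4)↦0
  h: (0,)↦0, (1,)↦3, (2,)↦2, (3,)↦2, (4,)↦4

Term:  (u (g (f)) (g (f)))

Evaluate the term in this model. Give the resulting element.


  f = 0
  (g (f)) = g(0,) = 4
  f = 0
  (g (f)) = g(0,) = 4
  (u (g (f)) (g (f))) = u(4, 4) = 0

value = 0


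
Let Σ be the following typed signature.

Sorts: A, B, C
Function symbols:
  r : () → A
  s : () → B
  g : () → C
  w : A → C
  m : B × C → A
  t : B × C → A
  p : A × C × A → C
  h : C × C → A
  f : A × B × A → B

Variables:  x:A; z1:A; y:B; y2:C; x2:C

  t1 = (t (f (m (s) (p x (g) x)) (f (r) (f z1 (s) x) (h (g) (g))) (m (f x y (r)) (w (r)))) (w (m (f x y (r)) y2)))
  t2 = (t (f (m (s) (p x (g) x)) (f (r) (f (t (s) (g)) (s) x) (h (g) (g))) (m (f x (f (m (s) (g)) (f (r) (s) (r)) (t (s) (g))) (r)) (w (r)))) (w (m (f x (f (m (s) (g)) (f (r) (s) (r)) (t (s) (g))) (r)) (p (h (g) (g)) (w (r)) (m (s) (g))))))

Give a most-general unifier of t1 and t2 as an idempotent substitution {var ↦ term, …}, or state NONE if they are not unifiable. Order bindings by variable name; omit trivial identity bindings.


{y ↦ (f (m (s) (g)) (f (r) (s) (r)) (t (s) (g))), y2 ↦ (p (h (g) (g)) (w (r)) (m (s) (g))), z1 ↦ (t (s) (g))}


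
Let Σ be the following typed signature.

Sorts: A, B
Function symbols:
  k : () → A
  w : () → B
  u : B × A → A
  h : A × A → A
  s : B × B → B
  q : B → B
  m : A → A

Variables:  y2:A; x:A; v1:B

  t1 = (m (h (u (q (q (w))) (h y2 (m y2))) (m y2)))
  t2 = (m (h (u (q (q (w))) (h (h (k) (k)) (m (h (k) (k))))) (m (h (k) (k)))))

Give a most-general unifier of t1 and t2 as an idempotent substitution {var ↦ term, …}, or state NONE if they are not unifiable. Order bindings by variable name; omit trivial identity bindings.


{y2 ↦ (h (k) (k))}


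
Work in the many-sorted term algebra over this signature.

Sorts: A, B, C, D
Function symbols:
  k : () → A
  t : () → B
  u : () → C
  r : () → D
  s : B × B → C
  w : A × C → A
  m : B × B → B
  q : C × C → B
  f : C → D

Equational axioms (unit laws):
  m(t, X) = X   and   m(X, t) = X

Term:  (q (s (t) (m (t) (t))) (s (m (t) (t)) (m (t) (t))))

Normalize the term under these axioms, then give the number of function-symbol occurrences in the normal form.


1. (q (s (t) (m (t) (t))) (s (m (t) (t)) (m (t) (t))))  →  (q (s (t) (t)) (s (m (t) (t)) (m (t) (t))))
2. (q (s (t) (t)) (s (m (t) (t)) (m (t) (t))))  →  (q (s (t) (t)) (s (t) (m (t) (t))))
3. (q (s (t) (t)) (s (t) (m (t) (t))))  →  (q (s (t) (t)) (s (t) (t)))
normal form: (q (s (t) (t)) (s (t) (t)))

size = 7


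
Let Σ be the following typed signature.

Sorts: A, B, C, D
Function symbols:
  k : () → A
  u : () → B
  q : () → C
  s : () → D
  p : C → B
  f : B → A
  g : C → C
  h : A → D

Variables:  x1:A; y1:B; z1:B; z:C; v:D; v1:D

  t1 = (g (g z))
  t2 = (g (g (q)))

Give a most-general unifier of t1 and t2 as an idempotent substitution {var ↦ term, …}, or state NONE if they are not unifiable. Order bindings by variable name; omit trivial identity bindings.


{z ↦ (q)}


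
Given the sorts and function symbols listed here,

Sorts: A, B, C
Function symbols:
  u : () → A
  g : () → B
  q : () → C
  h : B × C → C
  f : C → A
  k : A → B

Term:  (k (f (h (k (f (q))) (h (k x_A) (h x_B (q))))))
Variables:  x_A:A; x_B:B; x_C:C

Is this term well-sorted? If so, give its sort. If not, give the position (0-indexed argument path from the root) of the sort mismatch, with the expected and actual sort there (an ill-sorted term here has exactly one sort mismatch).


well-sorted; sort = B

          (q) : C
        (f (q)) : A
      (k (f (q))) : B
          x_A : A
        (k x_A) : B
          x_B : B
          (q) : C
        (h x_B (q)) : C
      (h (k x_A) (h x_B (q))) : C
    (h (k (f (q))) (h (k x_A) (h x_B (q)))) : C
  (f (h (k (f (q))) (h (k x_A) (h x_B (q))))) : A
(k (f (h (k (f (q))) (h (k x_A) (h x_B (q)))))) : B


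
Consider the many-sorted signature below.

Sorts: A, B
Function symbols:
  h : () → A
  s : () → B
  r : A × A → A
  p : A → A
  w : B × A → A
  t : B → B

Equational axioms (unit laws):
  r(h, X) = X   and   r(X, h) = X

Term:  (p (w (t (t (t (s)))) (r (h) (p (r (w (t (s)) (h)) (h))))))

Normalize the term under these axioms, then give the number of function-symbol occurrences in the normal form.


1. (p (w (t (t (t (s)))) (r (h) (p (r (w (t (s)) (h)) (h))))))  →  (p (w (t (t (t (s)))) (p (r (w (t (s)) (h)) (h)))))
2. (p (w (t (t (t (s)))) (p (r (w (t (s)) (h)) (h)))))  →  (p (w (t (t (t (s)))) (p (w (t (s)) (h)))))
normal form: (p (w (t (t (t (s)))) (p (w (t (s)) (h)))))

size = 11


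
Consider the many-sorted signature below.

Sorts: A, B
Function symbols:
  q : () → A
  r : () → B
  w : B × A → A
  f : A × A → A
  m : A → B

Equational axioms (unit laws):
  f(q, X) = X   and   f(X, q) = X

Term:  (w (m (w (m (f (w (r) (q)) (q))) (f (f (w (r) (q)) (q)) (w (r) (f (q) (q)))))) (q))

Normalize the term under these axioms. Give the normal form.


normal form = (w (m (w (m (w (r) (q))) (f (w (r) (q)) (w (r) (q))))) (q))

1. (w (m (w (m (f (w (r) (q)) (q))) (f (f (w (r) (q)) (q)) (w (r) (f (q) (q)))))) (q))  →  (w (m (w (m (w (r) (q))) (f (f (w (r) (q)) (q)) (w (r) (f (q) (q)))))) (q))
2. (w (m (w (m (w (r) (q))) (f (f (w (r) (q)) (q)) (w (r) (f (q) (q)))))) (q))  →  (w (m (w (m (w (r) (q))) (f (w (r) (q)) (w (r) (f (q) (q)))))) (q))
3. (w (m (w (m (w (r) (q))) (f (w (r) (q)) (w (r) (f (q) (q)))))) (q))  →  (w (m (w (m (w (r) (q))) (f (w (r) (q)) (w (r) (q))))) (q))


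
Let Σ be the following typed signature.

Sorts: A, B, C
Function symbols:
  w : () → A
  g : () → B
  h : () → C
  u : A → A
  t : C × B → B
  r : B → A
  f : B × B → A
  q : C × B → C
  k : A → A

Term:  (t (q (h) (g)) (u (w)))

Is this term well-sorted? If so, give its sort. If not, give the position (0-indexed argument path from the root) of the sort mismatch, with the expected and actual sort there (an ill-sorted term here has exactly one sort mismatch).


    (h) : C
    (g) : B
  (q (h) (g)) : C
    (w) : A
  (u (w)) : A
(t (q (h) (g)) (u (w))) : ✗ arg 1 at [1] has sort A, expected B

ill-sorted at position [1]: expected B, got A


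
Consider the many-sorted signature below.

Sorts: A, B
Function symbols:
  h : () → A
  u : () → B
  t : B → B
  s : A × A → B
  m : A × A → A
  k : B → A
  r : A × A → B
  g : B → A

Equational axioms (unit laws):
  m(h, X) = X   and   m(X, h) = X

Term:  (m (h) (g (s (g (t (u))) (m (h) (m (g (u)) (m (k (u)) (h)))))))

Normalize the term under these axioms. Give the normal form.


normal form = (g (s (g (t (u))) (m (g (u)) (k (u)))))

1. (m (h) (g (s (g (t (u))) (m (h) (m (g (u)) (m (k (u)) (h)))))))  →  (g (s (g (t (u))) (m (h) (m (g (u)) (m (k (u)) (h))))))
2. (g (s (g (t (u))) (m (h) (m (g (u)) (m (k (u)) (h))))))  →  (g (s (g (t (u))) (m (g (u)) (m (k (u)) (h)))))
3. (g (s (g (t (u))) (m (g (u)) (m (k (u)) (h)))))  →  (g (s (g (t (u))) (m (g (u)) (k (u)))))


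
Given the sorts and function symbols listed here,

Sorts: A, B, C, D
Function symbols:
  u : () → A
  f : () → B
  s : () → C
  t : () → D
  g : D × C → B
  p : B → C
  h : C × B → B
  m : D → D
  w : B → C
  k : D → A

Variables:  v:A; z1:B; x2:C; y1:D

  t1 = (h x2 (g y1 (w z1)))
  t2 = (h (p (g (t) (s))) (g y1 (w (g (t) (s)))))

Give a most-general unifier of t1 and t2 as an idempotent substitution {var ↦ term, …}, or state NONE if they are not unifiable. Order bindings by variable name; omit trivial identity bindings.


{x2 ↦ (p (g (t) (s))), z1 ↦ (g (t) (s))}


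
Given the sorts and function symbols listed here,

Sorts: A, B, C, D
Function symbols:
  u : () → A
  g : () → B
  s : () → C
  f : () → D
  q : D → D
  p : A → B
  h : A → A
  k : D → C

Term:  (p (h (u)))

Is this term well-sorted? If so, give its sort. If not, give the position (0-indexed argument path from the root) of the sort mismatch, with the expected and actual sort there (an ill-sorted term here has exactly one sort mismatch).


well-sorted; sort = B

    (u) : A
  (h (u)) : A
(p (h (u))) : B


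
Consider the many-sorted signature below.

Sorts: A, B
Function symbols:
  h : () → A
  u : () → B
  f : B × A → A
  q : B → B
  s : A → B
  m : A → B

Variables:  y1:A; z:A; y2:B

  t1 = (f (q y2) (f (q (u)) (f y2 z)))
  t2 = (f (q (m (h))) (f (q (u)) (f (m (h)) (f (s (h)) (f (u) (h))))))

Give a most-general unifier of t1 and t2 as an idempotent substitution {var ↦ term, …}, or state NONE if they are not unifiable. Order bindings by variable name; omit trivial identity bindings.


{y2 ↦ (m (h)), z ↦ (f (s (h)) (f (u) (h)))}


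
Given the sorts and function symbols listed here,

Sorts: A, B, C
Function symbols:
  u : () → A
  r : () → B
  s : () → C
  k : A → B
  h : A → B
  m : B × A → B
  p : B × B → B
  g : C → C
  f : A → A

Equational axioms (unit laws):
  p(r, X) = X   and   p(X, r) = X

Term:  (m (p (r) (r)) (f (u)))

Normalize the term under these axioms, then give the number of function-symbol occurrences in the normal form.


1. (m (p (r) (r)) (f (u)))  →  (m (r) (f (u)))
normal form: (m (r) (f (u)))

size = 4


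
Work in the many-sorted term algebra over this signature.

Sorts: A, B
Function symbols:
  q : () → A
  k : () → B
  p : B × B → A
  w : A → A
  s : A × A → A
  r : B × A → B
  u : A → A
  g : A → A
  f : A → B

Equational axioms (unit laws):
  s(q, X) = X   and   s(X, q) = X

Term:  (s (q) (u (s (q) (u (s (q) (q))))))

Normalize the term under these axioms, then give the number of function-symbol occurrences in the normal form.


1. (s (q) (u (s (q) (u (s (q) (q))))))  →  (u (s (q) (u (s (q) (q)))))
2. (u (s (q) (u (s (q) (q)))))  →  (u (u (s (q) (q))))
3. (u (u (s (q) (q))))  →  (u (u (q)))
normal form: (u (u (q)))

size = 3


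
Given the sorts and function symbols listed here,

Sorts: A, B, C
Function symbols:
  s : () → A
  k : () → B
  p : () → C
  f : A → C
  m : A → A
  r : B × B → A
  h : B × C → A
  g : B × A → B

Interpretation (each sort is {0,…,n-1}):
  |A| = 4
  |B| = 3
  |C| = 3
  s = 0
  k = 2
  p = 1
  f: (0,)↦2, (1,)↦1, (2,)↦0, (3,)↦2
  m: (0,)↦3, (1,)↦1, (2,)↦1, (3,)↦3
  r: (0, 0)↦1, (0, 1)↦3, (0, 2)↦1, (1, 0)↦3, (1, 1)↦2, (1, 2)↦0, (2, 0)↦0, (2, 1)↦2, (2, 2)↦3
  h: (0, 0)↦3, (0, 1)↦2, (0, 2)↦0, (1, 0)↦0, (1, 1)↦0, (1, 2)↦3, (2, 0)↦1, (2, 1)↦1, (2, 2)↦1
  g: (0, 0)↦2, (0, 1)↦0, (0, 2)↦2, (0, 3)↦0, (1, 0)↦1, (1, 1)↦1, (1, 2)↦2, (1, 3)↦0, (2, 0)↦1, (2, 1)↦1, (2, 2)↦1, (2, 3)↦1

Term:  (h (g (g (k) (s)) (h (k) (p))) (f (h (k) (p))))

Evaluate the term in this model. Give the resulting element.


value = 0

  k = 2
  s = 0
  (g (k) (s)) = g(2, 0) = 1
  k = 2
  p = 1
  (h (k) (p)) = h(2, 1) = 1
  (g (g (k) (s)) (h (k) (p))) = g(1, 1) = 1
  k = 2
  p = 1
  (h (k) (p)) = h(2, 1) = 1
  (f (h (k) (p))) = f(1,) = 1
  (h (g (g (k) (s)) (h (k) (p))) (f (h (k) (p)))) = h(1, 1) = 0


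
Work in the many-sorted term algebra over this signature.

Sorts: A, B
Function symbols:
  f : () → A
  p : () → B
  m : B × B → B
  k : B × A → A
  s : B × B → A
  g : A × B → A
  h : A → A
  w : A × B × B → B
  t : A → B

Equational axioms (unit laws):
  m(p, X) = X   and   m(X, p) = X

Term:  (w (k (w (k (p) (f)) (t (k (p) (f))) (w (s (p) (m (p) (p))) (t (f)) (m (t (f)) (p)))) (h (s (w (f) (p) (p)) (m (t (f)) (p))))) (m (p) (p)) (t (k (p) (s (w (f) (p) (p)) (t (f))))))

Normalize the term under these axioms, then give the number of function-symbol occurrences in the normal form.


1. (w (k (w (k (p) (f)) (t (k (p) (f))) (w (s (p) (m (p) (p))) (t (f)) (m (t (f)) (p)))) (h (s (w (f) (p) (p)) (m (t (f)) (p))))) (m (p) (p)) (t (k (p) (s (w (f) (p) (p)) (t (f))))))  →  (w (k (w (k (p) (f)) (t (k (p) (f))) (w (s (p) (p)) (t (f)) (m (t (f)) (p)))) (h (s (w (f) (p) (p)) (m (t (f)) (p))))) (m (p) (p)) (t (k (p) (s (w (f) (p) (p)) (t (f))))))
2. (w (k (w (k (p) (f)) (t (k (p) (f))) (w (s (p) (p)) (t (f)) (m (t (f)) (p)))) (h (s (w (f) (p) (p)) (m (t (f)) (p))))) (m (p) (p)) (t (k (p) (s (w (f) (p) (p)) (t (f))))))  →  (w (k (w (k (p) (f)) (t (k (p) (f))) (w (s (p) (p)) (t (f)) (t (f)))) (h (s (w (f) (p) (p)) (m (t (f)) (p))))) (m (p) (p)) (t (k (p) (s (w (f) (p) (p)) (t (f))))))
3. (w (k (w (k (p) (f)) (t (k (p) (f))) (w (s (p) (p)) (t (f)) (t (f)))) (h (s (w (f) (p) (p)) (m (t (f)) (p))))) (m (p) (p)) (t (k (p) (s (w (f) (p) (p)) (t (f))))))  →  (w (k (w (k (p) (f)) (t (k (p) (f))) (w (s (p) (p)) (t (f)) (t (f)))) (h (s (w (f) (p) (p)) (t (f))))) (m (p) (p)) (t (k (p) (s (w (f) (p) (p)) (t (f))))))
4. (w (k (w (k (p) (f)) (t (k (p) (f))) (w (s (p) (p)) (t (f)) (t (f)))) (h (s (w (f) (p) (p)) (t (f))))) (m (p) (p)) (t (k (p) (s (w (f) (p) (p)) (t (f))))))  →  (w (k (w (k (p) (f)) (t (k (p) (f))) (w (s (p) (p)) (t (f)) (t (f)))) (h (s (w (f) (p) (p)) (t (f))))) (p) (t (k (p) (s (w (f) (p) (p)) (t (f))))))
normal form: (w (k (w (k (p) (f)) (t (k (p) (f))) (w (s (p) (p)) (t (f)) (t (f)))) (h (s (w (f) (p) (p)) (t (f))))) (p) (t (k (p) (s (w (f) (p) (p)) (t (f))))))

size = 37


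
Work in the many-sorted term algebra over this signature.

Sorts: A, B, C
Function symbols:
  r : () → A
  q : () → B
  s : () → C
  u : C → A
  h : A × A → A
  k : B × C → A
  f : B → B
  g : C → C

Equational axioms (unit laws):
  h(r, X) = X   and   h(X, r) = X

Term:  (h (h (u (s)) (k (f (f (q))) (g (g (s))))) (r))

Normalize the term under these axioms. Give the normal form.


normal form = (h (u (s)) (k (f (f (q))) (g (g (s)))))

1. (h (h (u (s)) (k (f (f (q))) (g (g (s))))) (r))  →  (h (u (s)) (k (f (f (q))) (g (g (s)))))


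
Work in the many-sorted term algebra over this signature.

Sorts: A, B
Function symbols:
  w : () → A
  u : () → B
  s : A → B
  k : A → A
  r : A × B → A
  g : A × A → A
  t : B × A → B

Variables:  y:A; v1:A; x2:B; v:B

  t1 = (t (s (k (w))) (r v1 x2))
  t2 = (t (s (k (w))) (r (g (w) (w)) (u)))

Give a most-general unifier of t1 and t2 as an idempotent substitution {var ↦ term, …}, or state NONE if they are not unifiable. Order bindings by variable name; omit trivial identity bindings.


{v1 ↦ (g (w) (w)), x2 ↦ (u)}


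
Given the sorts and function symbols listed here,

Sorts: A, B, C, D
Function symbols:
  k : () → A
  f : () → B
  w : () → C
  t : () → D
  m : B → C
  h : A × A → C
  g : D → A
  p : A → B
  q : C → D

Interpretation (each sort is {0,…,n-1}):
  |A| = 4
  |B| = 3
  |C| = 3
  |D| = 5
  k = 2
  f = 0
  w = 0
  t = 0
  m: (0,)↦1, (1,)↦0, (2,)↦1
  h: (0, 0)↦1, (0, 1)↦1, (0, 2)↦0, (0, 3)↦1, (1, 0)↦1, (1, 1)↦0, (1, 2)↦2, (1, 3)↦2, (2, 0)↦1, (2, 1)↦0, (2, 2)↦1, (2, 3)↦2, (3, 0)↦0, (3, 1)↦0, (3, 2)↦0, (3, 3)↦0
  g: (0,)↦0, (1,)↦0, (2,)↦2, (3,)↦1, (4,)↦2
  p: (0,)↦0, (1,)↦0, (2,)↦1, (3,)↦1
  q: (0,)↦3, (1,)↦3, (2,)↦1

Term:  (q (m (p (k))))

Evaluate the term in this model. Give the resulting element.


  k = 2
  (p (k)) = p(2,) = 1
  (m (p (k))) = m(1,) = 0
  (q (m (p (k)))) = q(0,) = 3

value = 3


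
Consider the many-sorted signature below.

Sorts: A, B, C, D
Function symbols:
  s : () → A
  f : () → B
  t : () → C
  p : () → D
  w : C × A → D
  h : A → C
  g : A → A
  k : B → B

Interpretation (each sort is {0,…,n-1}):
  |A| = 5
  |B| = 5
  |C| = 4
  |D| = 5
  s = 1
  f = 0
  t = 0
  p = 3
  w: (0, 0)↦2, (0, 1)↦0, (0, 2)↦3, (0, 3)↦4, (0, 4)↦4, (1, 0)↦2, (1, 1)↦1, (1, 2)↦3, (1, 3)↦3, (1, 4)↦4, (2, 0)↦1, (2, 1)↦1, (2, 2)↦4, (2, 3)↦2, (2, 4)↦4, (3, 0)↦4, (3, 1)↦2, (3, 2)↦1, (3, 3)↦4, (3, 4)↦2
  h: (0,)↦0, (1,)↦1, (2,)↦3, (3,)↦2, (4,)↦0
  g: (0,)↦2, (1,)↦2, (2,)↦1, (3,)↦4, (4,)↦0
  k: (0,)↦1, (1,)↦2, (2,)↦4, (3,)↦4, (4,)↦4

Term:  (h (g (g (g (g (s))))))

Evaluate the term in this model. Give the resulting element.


value = 1

  s = 1
  (g (s)) = g(1,) = 2
  (g (g (s))) = g(2,) = 1
  (g (g (g (s)))) = g(1,) = 2
  (g (g (g (g (s))))) = g(2,) = 1
  (h (g (g (g (g (s)))))) = h(1,) = 1
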